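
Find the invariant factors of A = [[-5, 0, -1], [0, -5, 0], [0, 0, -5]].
The Jordan structure of A has elementary divisors (x + 5)^2, (x + 5). Arranging the block sizes at each eigenvalue in decreasing order and taking row products gives the invariant factors.

Invariant factors (smallest first, each dividing the next): x + 5, (x + 5)^2.

Check: the last factor (x + 5)^2 is the minimal polynomial, and the product (x + 5)^3 is the characteristic polynomial.

x + 5, (x + 5)^2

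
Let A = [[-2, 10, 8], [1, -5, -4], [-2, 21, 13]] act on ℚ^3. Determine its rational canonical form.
The invariant factors of A (the non-unit diagonal entries of the Smith normal form of xI - A over ℚ[x]) are x(x - 3)^2, each dividing the next. The characteristic polynomial is their product, x(x - 3)^2.

The rational canonical form is the block-diagonal matrix of companion matrices C(f_i):
R = [[0, 0, 0], [1, 0, -9], [0, 1, 6]].

R = [[0, 0, 0], [1, 0, -9], [0, 1, 6]]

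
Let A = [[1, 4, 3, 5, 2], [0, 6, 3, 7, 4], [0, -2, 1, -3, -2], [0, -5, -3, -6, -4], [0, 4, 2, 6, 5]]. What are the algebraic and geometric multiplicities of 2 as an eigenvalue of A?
The characteristic polynomial is (x - 2)^2(x - 1)^3, so the factor x - 2 appears with exponent 2: the algebraic multiplicity is 2.

rank(A - 2I) = 4, so the eigenspace has dimension 5 - 4 = 1: the geometric multiplicity is 1.

Since 1 < 2, A is not diagonalizable.

algebraic multiplicity 2, geometric multiplicity 1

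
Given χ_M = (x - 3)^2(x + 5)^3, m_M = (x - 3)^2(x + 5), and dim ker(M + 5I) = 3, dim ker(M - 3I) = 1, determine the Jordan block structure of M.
Jordan blocks: (-5, 1), (-5, 1), (-5, 1), (3, 2)

λ = -5: algebraic multiplicity 3 (exponent in χ_M), largest block size 1 (exponent in m_M), 3 blocks (geometric multiplicity). These force block sizes [1, 1, 1].
λ = 3: algebraic multiplicity 2 (exponent in χ_M), largest block size 2 (exponent in m_M), 1 block (geometric multiplicity). This forces block sizes [2].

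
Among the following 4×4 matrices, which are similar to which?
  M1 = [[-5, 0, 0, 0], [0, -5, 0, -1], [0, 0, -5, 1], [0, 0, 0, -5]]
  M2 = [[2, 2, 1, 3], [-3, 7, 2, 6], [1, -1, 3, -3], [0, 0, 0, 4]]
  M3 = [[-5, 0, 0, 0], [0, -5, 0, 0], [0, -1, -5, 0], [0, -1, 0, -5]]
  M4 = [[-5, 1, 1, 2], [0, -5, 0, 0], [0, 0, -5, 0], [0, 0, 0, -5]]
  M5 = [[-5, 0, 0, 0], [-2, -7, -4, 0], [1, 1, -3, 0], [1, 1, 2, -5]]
2 classes: {M1, M3, M4, M5}, {M2}

Characteristic polynomials: χ_{M1} = (x + 5)^4, χ_{M2} = (x - 4)^4, χ_{M3} = (x + 5)^4, χ_{M4} = (x + 5)^4, χ_{M5} = (x + 5)^4.

{M1, M3, M4, M5}: invariant factors x + 5, x + 5, (x + 5)^2.

{M2}: invariant factors x - 4, (x - 4)^3.

Matrices are similar if and only if their invariant-factor lists agree; the partition into similarity classes is {M1, M3, M4, M5}, {M2}.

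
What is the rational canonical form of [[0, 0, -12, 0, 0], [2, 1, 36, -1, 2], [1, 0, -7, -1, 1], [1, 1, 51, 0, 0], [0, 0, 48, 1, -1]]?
R = [[0, 0, 0, 0, 12], [1, 0, 0, 0, -29], [0, 1, 0, 0, -20], [0, 0, 1, 0, -15], [0, 0, 0, 1, -7]]

The invariant factors of A (the non-unit diagonal entries of the Smith normal form of xI - A over ℚ[x]) are (x + 3)(x + 4)(x^3 + 3x - 1), each dividing the next. The characteristic polynomial is their product, (x + 3)(x + 4)(x^3 + 3x - 1).

The rational canonical form is the block-diagonal matrix of companion matrices C(f_i):
R = [[0, 0, 0, 0, 12], [1, 0, 0, 0, -29], [0, 1, 0, 0, -20], [0, 0, 1, 0, -15], [0, 0, 0, 1, -7]].

Note the characteristic polynomial does not split into linear factors over ℚ, so A has no Jordan form over ℚ; the rational canonical form exists over any field.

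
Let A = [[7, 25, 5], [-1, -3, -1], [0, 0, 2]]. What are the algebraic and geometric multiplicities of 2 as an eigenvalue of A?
The characteristic polynomial is (x - 2)^3, so the factor x - 2 appears with exponent 3: the algebraic multiplicity is 3.

rank(A - 2I) = 1, so the eigenspace has dimension 3 - 1 = 2: the geometric multiplicity is 2.

Since 2 < 3, A is not diagonalizable.

algebraic multiplicity 3, geometric multiplicity 2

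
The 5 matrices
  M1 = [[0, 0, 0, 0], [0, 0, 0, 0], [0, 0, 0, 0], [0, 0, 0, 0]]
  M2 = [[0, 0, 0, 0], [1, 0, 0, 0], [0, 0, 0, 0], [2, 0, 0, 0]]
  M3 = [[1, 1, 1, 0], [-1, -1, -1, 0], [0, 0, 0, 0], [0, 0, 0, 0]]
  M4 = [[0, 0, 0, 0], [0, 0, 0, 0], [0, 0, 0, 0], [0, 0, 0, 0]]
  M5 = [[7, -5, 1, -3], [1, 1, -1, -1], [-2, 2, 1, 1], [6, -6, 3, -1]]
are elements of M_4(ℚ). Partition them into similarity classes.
3 classes: {M1, M4}, {M2, M3}, {M5}

Characteristic polynomials: χ_{M1} = x^4, χ_{M2} = x^4, χ_{M3} = x^4, χ_{M4} = x^4, χ_{M5} = (x - 2)^4.

{M1, M4}: invariant factors x, x, x, x.

{M2, M3}: invariant factors x, x, x^2.

{M5}: invariant factors (x - 2)^2, (x - 2)^2.

Matrices are similar if and only if their invariant-factor lists agree; the partition into similarity classes is {M1, M4}, {M2, M3}, {M5}.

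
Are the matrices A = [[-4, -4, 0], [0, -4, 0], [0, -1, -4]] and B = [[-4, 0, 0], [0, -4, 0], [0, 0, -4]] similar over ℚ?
Both have characteristic polynomial (x + 4)^3, but the minimal polynomial of A is (x + 4)^2 while the minimal polynomial of B is x + 4. The minimal polynomial is a similarity invariant, so A and B are not similar.

No.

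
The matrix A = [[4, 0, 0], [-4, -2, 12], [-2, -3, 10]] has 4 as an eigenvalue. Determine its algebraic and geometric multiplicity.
The characteristic polynomial is (x - 4)^3, so the factor x - 4 appears with exponent 3: the algebraic multiplicity is 3.

rank(A - 4I) = 1, so the eigenspace has dimension 3 - 1 = 2: the geometric multiplicity is 2.

Since 2 < 3, A is not diagonalizable.

algebraic multiplicity 3, geometric multiplicity 2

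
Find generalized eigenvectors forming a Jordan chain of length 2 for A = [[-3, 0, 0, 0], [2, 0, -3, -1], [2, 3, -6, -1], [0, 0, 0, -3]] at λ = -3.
We seek v_1 ∈ ker((A + 3I)^2) \ ker(A + 3I), then set v_{i+1} = (A + 3I) v_i.

One such chain is v_1 = [[-1, 1, 0, 0]]^T, v_2 = [[0, 1, 1, 0]]^T. Check: (A + 3I) v_2 = [[0, 0, 0, 0]]^T = 0.

v_1 = [[-1, 1, 0, 0]]^T, v_2 = [[0, 1, 1, 0]]^T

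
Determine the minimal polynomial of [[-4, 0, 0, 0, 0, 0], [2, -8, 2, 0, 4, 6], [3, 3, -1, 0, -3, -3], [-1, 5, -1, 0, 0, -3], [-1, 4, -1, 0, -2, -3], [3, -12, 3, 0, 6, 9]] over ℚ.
m_A(x) = x^2(x + 1)^2(x + 4)

The characteristic polynomial factors as x^3(x + 1)^2(x + 4). The minimal polynomial is ∏(x - λ)^{k_λ} where k_λ is the size of the largest Jordan block at λ.

For λ = -4: rank(A + 4I) = 5, and the largest Jordan block has size 1 (the smallest k with rank((A + 4I)^k) = rank((A + 4I)^(k+1))).
For λ = -1: rank(A + I) = 5, and the largest Jordan block has size 2 (the smallest k with rank((A + I)^k) = rank((A + I)^(k+1))).
For λ = 0: rank(A) = 4, and the largest Jordan block has size 2 (the smallest k with rank(A^k) = rank(A^(k+1))).

So m_A(x) = x^2(x + 1)^2(x + 4).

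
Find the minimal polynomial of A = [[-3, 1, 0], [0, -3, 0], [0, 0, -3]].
m_A(x) = (x + 3)^2

The characteristic polynomial factors as (x + 3)^3. The minimal polynomial is ∏(x - λ)^{k_λ} where k_λ is the size of the largest Jordan block at λ.

For λ = -3: rank(A + 3I) = 1, and the largest Jordan block has size 2 (the smallest k with rank((A + 3I)^k) = rank((A + 3I)^(k+1))).

So m_A(x) = (x + 3)^2.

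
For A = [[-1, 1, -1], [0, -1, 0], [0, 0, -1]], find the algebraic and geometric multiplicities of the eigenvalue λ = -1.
algebraic multiplicity 3, geometric multiplicity 2

The characteristic polynomial is (x + 1)^3, so the factor x + 1 appears with exponent 3: the algebraic multiplicity is 3.

rank(A + I) = 1, so the eigenspace has dimension 3 - 1 = 2: the geometric multiplicity is 2.

Since 2 < 3, A is not diagonalizable.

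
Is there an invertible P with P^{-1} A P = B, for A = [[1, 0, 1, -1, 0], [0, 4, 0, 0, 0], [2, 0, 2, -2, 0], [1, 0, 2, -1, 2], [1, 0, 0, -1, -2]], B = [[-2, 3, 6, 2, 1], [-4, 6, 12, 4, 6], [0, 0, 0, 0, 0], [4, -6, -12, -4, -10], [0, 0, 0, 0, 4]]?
No.

Both have characteristic polynomial x^4(x - 4), but the minimal polynomial of A is x^3(x - 4) while the minimal polynomial of B is x^2(x - 4). The minimal polynomial is a similarity invariant, so A and B are not similar.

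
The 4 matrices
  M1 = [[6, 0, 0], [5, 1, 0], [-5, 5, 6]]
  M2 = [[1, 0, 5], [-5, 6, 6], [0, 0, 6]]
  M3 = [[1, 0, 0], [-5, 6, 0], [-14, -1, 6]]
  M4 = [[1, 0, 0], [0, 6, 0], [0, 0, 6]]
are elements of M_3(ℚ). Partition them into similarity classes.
2 classes: {M1, M4}, {M2, M3}

Characteristic polynomials: χ_{M1} = (x - 6)^2(x - 1), χ_{M2} = (x - 6)^2(x - 1), χ_{M3} = (x - 6)^2(x - 1), χ_{M4} = (x - 6)^2(x - 1).

{M1, M4}: invariant factors x - 6, (x - 6)(x - 1).

{M2, M3}: invariant factors (x - 6)^2(x - 1).

Matrices are similar if and only if their invariant-factor lists agree; the partition into similarity classes is {M1, M4}, {M2, M3}.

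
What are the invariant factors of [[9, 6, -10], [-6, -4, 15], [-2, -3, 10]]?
The Jordan structure of A has elementary divisors (x - 5)^2, (x - 5). Arranging the block sizes at each eigenvalue in decreasing order and taking row products gives the invariant factors.

Invariant factors (smallest first, each dividing the next): x - 5, (x - 5)^2.

Check: the last factor (x - 5)^2 is the minimal polynomial, and the product (x - 5)^3 is the characteristic polynomial.

x - 5, (x - 5)^2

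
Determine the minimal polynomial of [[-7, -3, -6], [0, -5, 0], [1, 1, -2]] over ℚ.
m_A(x) = (x + 4)(x + 5)^2

The characteristic polynomial factors as (x + 4)(x + 5)^2. The minimal polynomial is ∏(x - λ)^{k_λ} where k_λ is the size of the largest Jordan block at λ.

For λ = -5: rank(A + 5I) = 2, and the largest Jordan block has size 2 (the smallest k with rank((A + 5I)^k) = rank((A + 5I)^(k+1))).
For λ = -4: rank(A + 4I) = 2, and the largest Jordan block has size 1 (the smallest k with rank((A + 4I)^k) = rank((A + 4I)^(k+1))).

So m_A(x) = (x + 4)(x + 5)^2.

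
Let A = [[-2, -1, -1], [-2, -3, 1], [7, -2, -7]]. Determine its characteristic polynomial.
xI - A = [[x + 2, 1, 1], [2, x + 3, -1], [-7, 2, x + 7]].

Expanding det(xI - A) along the first row:
det(xI - A) = + (x + 2)·det([[x + 3, -1], [2, x + 7]]) - (1)·det([[2, -1], [-7, x + 7]]) + (1)·det([[2, x + 3], [-7, 2]]).

Evaluating gives χ_A(x) = x^3 + 12x^2 + 48x + 64 = (x + 4)^3.

χ_A(x) = (x + 4)^3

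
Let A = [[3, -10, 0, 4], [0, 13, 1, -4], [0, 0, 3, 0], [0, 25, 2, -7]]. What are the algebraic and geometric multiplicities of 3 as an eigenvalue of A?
The characteristic polynomial is (x - 3)^4, so the factor x - 3 appears with exponent 4: the algebraic multiplicity is 4.

rank(A - 3I) = 2, so the eigenspace has dimension 4 - 2 = 2: the geometric multiplicity is 2.

Since 2 < 4, A is not diagonalizable.

algebraic multiplicity 4, geometric multiplicity 2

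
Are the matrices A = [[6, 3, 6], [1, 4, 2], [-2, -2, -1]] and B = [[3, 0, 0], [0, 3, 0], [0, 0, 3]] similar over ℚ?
No.

Both have characteristic polynomial (x - 3)^3, but the minimal polynomial of A is (x - 3)^2 while the minimal polynomial of B is x - 3. The minimal polynomial is a similarity invariant, so A and B are not similar.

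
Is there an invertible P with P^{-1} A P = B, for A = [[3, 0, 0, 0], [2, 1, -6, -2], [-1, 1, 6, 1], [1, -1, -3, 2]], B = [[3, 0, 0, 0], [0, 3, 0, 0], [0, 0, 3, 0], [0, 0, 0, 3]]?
Both have characteristic polynomial (x - 3)^4, but the minimal polynomial of A is (x - 3)^2 while the minimal polynomial of B is x - 3. The minimal polynomial is a similarity invariant, so A and B are not similar.

No.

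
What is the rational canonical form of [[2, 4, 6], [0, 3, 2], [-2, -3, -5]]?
The invariant factors of A (the non-unit diagonal entries of the Smith normal form of xI - A over ℚ[x]) are x^3 - x - 2, each dividing the next. The characteristic polynomial is their product, x^3 - x - 2.

The rational canonical form is the block-diagonal matrix of companion matrices C(f_i):
R = [[0, 0, 2], [1, 0, 1], [0, 1, 0]].

Note the characteristic polynomial does not split into linear factors over ℚ, so A has no Jordan form over ℚ; the rational canonical form exists over any field.

R = [[0, 0, 2], [1, 0, 1], [0, 1, 0]]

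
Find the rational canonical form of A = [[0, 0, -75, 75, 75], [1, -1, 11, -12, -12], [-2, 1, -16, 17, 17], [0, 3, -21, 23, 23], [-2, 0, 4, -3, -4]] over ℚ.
The invariant factors of A (the non-unit diagonal entries of the Smith normal form of xI - A over ℚ[x]) are (x - 5)(x + 3)(x^3 - x + 5), each dividing the next. The characteristic polynomial is their product, (x - 5)(x + 3)(x^3 - x + 5).

The rational canonical form is the block-diagonal matrix of companion matrices C(f_i):
R = [[0, 0, 0, 0, 75], [1, 0, 0, 0, -5], [0, 1, 0, 0, -7], [0, 0, 1, 0, 16], [0, 0, 0, 1, 2]].

Note the characteristic polynomial does not split into linear factors over ℚ, so A has no Jordan form over ℚ; the rational canonical form exists over any field.

R = [[0, 0, 0, 0, 75], [1, 0, 0, 0, -5], [0, 1, 0, 0, -7], [0, 0, 1, 0, 16], [0, 0, 0, 1, 2]]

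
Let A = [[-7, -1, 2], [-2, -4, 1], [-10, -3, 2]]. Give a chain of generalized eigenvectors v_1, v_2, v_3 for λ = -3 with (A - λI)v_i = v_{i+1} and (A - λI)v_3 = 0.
We seek v_1 ∈ ker((A + 3I)^3) \ ker((A + 3I)^2), then set v_{i+1} = (A + 3I) v_i.

One such chain is v_1 = [[0, 0, 1]]^T, v_2 = [[2, 1, 5]]^T, v_3 = [[1, 0, 2]]^T. Check: (A + 3I) v_3 = [[0, 0, 0]]^T = 0.

v_1 = [[0, 0, 1]]^T, v_2 = [[2, 1, 5]]^T, v_3 = [[1, 0, 2]]^T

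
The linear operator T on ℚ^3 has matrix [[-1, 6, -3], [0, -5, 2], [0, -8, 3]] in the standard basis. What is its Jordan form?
J = [[-1, 1, 0], [0, -1, 0], [0, 0, -1]]

The characteristic polynomial is det(xI - A) = (x + 1)^3, so the eigenvalues are -1 (algebraic multiplicity 3).

For λ = -1: rank(A + I) = 1, rank((A + I)^2) = 0. The eigenspace has dimension 3 - 1 = 2, so there are 2 Jordan blocks; the rank sequence gives block sizes [2, 1].

Assembling the blocks gives the Jordan form J above.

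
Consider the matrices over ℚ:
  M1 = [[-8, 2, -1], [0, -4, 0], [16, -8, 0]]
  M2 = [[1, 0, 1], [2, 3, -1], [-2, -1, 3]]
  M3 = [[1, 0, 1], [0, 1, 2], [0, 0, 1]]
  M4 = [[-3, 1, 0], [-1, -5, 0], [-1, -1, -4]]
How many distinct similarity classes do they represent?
Characteristic polynomials: χ_{M1} = (x + 4)^3, χ_{M2} = (x - 3)(x - 2)^2, χ_{M3} = (x - 1)^3, χ_{M4} = (x + 4)^3.

{M1, M4}: invariant factors x + 4, (x + 4)^2.

{M2}: invariant factors (x - 3)(x - 2)^2.

{M3}: invariant factors x - 1, (x - 1)^2.

Matrices are similar if and only if their invariant-factor lists agree; the partition into similarity classes is {M1, M4}, {M2}, {M3}.

3 classes: {M1, M4}, {M2}, {M3}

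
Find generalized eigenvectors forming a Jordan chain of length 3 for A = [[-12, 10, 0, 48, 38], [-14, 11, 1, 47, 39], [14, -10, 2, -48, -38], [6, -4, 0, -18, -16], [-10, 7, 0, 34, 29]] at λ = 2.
We seek v_1 ∈ ker((A - 2I)^3) \ ker((A - 2I)^2), then set v_{i+1} = (A - 2I) v_i.

One such chain is v_1 = [[-1, -3, 2, 1, -1]]^T, v_2 = [[-6, -3, 6, 2, -4]]^T, v_3 = [[-2, 1, 2, 0, -1]]^T. Check: (A - 2I) v_3 = [[0, 0, 0, 0, 0]]^T = 0.

v_1 = [[-1, -3, 2, 1, -1]]^T, v_2 = [[-6, -3, 6, 2, -4]]^T, v_3 = [[-2, 1, 2, 0, -1]]^T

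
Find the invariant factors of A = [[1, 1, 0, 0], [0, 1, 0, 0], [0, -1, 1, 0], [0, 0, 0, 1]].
The Jordan structure of A has elementary divisors (x - 1)^2, (x - 1), (x - 1). Arranging the block sizes at each eigenvalue in decreasing order and taking row products gives the invariant factors.

Invariant factors (smallest first, each dividing the next): x - 1, x - 1, (x - 1)^2.

Check: the last factor (x - 1)^2 is the minimal polynomial, and the product (x - 1)^4 is the characteristic polynomial.

x - 1, x - 1, (x - 1)^2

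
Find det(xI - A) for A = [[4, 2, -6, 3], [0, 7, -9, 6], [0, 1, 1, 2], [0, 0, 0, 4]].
χ_A(x) = (x - 4)^4

xI - A = [[x - 4, -2, 6, -3], [0, x - 7, 9, -6], [0, -1, x - 1, -2], [0, 0, 0, x - 4]].

Expanding det(xI - A) along the first row:
det(xI - A) = + (x - 4)·det([[x - 7, 9, -6], [-1, x - 1, -2], [0, 0, x - 4]]) - (-2)·det([[0, 9, -6], [0, x - 1, -2], [0, 0, x - 4]]) + (6)·det([[0, x - 7, -6], [0, -1, -2], [0, 0, x - 4]]) - (-3)·det([[0, x - 7, 9], [0, -1, x - 1], [0, 0, 0]]).

Evaluating gives χ_A(x) = x^4 - 16x^3 + 96x^2 - 256x + 256 = (x - 4)^4.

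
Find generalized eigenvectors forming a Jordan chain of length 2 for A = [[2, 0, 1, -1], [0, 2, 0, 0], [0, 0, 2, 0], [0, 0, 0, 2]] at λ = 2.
v_1 = [[0, 3, 0, -1]]^T, v_2 = [[1, 0, 0, 0]]^T

We seek v_1 ∈ ker((A - 2I)^2) \ ker(A - 2I), then set v_{i+1} = (A - 2I) v_i.

One such chain is v_1 = [[0, 3, 0, -1]]^T, v_2 = [[1, 0, 0, 0]]^T. Check: (A - 2I) v_2 = [[0, 0, 0, 0]]^T = 0.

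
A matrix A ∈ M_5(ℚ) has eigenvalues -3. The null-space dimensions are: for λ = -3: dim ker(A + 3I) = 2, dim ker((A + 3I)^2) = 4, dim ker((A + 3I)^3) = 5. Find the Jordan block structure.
Jordan blocks: (-3, 3), (-3, 2)

λ = -3: successive nullity increments [2, 2, 1] count blocks of size ≥ k; block sizes are [3, 2].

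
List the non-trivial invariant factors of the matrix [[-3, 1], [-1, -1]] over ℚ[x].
(x + 2)^2

The Jordan structure of A has elementary divisors (x + 2)^2. Arranging the block sizes at each eigenvalue in decreasing order and taking row products gives the invariant factors.

Invariant factors (smallest first, each dividing the next): (x + 2)^2.

Check: the last factor (x + 2)^2 is the minimal polynomial, and the product (x + 2)^2 is the characteristic polynomial.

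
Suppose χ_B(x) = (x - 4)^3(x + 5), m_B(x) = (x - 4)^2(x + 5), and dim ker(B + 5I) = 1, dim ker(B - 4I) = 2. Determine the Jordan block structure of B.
Jordan blocks: (-5, 1), (4, 2), (4, 1)

λ = -5: algebraic multiplicity 1 (exponent in χ_B), largest block size 1 (exponent in m_B), 1 block (geometric multiplicity). This forces block sizes [1].
λ = 4: algebraic multiplicity 3 (exponent in χ_B), largest block size 2 (exponent in m_B), 2 blocks (geometric multiplicity). These force block sizes [2, 1].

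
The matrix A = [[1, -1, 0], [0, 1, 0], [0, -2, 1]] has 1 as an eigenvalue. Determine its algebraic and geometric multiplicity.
The characteristic polynomial is (x - 1)^3, so the factor x - 1 appears with exponent 3: the algebraic multiplicity is 3.

rank(A - I) = 1, so the eigenspace has dimension 3 - 1 = 2: the geometric multiplicity is 2.

Since 2 < 3, A is not diagonalizable.

algebraic multiplicity 3, geometric multiplicity 2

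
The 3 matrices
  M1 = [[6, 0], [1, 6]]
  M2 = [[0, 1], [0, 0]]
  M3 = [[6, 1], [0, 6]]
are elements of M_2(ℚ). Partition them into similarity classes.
Characteristic polynomials: χ_{M1} = (x - 6)^2, χ_{M2} = x^2, χ_{M3} = (x - 6)^2.

{M1, M3}: invariant factors (x - 6)^2.

{M2}: invariant factors x^2.

Matrices are similar if and only if their invariant-factor lists agree; the partition into similarity classes is {M1, M3}, {M2}.

2 classes: {M1, M3}, {M2}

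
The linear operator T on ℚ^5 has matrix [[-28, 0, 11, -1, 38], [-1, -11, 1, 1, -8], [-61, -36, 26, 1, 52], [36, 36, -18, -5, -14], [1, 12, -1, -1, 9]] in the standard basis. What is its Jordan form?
The characteristic polynomial is det(xI - A) = (x - 1)^2(x + 3)^2(x + 5), so the eigenvalues are -5 (algebraic multiplicity 1), -3 (algebraic multiplicity 2), 1 (algebraic multiplicity 2).

For λ = -5: algebraic multiplicity 1 gives one 1×1 block.

For λ = -3: rank(A + 3I) = 4, rank((A + 3I)^2) = 3. The eigenspace has dimension 5 - 4 = 1, so there is 1 Jordan block; the rank sequence gives block sizes [2].

For λ = 1: rank(A - I) = 3. The eigenspace has dimension 5 - 3 = 2, so there are 2 Jordan blocks; the rank sequence gives block sizes [1, 1].

Assembling the blocks gives the Jordan form J above.

J = [[-5, 0, 0, 0, 0], [0, -3, 1, 0, 0], [0, 0, -3, 0, 0], [0, 0, 0, 1, 0], [0, 0, 0, 0, 1]]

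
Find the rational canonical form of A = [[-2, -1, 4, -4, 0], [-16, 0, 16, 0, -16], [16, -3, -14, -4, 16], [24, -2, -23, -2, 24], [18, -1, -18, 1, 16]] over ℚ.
The invariant factors of A (the non-unit diagonal entries of the Smith normal form of xI - A over ℚ[x]) are x + 2, (x - 2)^2(x + 2)^2, each dividing the next. The characteristic polynomial is their product, (x - 2)^2(x + 2)^3.

The rational canonical form is the block-diagonal matrix of companion matrices C(f_i):
R = [[-2, 0, 0, 0, 0], [0, 0, 0, 0, -16], [0, 1, 0, 0, 0], [0, 0, 1, 0, 8], [0, 0, 0, 1, 0]].

R = [[-2, 0, 0, 0, 0], [0, 0, 0, 0, -16], [0, 1, 0, 0, 0], [0, 0, 1, 0, 8], [0, 0, 0, 1, 0]]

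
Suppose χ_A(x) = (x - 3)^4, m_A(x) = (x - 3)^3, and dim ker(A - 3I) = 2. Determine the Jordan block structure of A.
λ = 3: algebraic multiplicity 4 (exponent in χ_A), largest block size 3 (exponent in m_A), 2 blocks (geometric multiplicity). These force block sizes [3, 1].

Jordan blocks: (3, 3), (3, 1)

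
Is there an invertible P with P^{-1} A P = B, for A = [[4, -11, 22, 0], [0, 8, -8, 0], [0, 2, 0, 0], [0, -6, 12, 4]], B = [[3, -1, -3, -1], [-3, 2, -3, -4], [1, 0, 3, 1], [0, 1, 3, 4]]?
No.

trace(A) = 16 but trace(B) = 12. The trace is a similarity invariant, so A and B are not similar.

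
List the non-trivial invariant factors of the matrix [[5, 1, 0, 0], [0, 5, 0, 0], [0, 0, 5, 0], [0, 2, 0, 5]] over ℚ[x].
The Jordan structure of A has elementary divisors (x - 5)^2, (x - 5), (x - 5). Arranging the block sizes at each eigenvalue in decreasing order and taking row products gives the invariant factors.

Invariant factors (smallest first, each dividing the next): x - 5, x - 5, (x - 5)^2.

Check: the last factor (x - 5)^2 is the minimal polynomial, and the product (x - 5)^4 is the characteristic polynomial.

x - 5, x - 5, (x - 5)^2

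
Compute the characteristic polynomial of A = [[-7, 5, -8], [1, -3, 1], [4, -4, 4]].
xI - A = [[x + 7, -5, 8], [-1, x + 3, -1], [-4, 4, x - 4]].

Expanding det(xI - A) along the first row:
det(xI - A) = + (x + 7)·det([[x + 3, -1], [4, x - 4]]) - (-5)·det([[-1, -1], [-4, x - 4]]) + (8)·det([[-1, x + 3], [-4, 4]]).

Evaluating gives χ_A(x) = x^3 + 6x^2 + 12x + 8 = (x + 2)^3.

χ_A(x) = (x + 2)^3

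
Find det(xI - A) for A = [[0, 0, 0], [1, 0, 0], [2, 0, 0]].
χ_A(x) = x^3

xI - A = [[x, 0, 0], [-1, x, 0], [-2, 0, x]].

Expanding det(xI - A) along the first row:
det(xI - A) = + (x)·det([[x, 0], [0, x]]) - (0)·det([[-1, 0], [-2, x]]) + (0)·det([[-1, x], [-2, 0]]).

Evaluating gives χ_A(x) = x^3.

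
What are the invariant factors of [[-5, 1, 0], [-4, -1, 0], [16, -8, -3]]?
x + 3, (x + 3)^2

The Jordan structure of A has elementary divisors (x + 3)^2, (x + 3). Arranging the block sizes at each eigenvalue in decreasing order and taking row products gives the invariant factors.

Invariant factors (smallest first, each dividing the next): x + 3, (x + 3)^2.

Check: the last factor (x + 3)^2 is the minimal polynomial, and the product (x + 3)^3 is the characteristic polynomial.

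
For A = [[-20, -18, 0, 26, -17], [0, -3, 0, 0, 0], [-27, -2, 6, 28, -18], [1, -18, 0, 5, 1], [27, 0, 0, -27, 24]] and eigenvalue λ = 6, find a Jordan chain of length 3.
We seek v_1 ∈ ker((A - 6I)^3) \ ker((A - 6I)^2), then set v_{i+1} = (A - 6I) v_i.

One such chain is v_1 = [[-2, 0, -3, 0, 3]]^T, v_2 = [[1, 0, 0, 1, 0]]^T, v_3 = [[0, 0, 1, 0, 0]]^T. Check: (A - 6I) v_3 = [[0, 0, 0, 0, 0]]^T = 0.

v_1 = [[-2, 0, -3, 0, 3]]^T, v_2 = [[1, 0, 0, 1, 0]]^T, v_3 = [[0, 0, 1, 0, 0]]^T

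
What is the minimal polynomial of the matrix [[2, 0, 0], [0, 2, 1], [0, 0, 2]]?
The characteristic polynomial factors as (x - 2)^3. The minimal polynomial is ∏(x - λ)^{k_λ} where k_λ is the size of the largest Jordan block at λ.

For λ = 2: rank(A - 2I) = 1, and the largest Jordan block has size 2 (the smallest k with rank((A - 2I)^k) = rank((A - 2I)^(k+1))).

So m_A(x) = (x - 2)^2.

m_A(x) = (x - 2)^2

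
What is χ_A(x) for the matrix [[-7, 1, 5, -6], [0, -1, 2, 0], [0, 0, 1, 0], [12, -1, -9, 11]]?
xI - A = [[x + 7, -1, -5, 6], [0, x + 1, -2, 0], [0, 0, x - 1, 0], [-12, 1, 9, x - 11]].

Expanding det(xI - A) along the first row:
det(xI - A) = + (x + 7)·det([[x + 1, -2, 0], [0, x - 1, 0], [1, 9, x - 11]]) - (-1)·det([[0, -2, 0], [0, x - 1, 0], [-12, 9, x - 11]]) + (-5)·det([[0, x + 1, 0], [0, 0, 0], [-12, 1, x - 11]]) - (6)·det([[0, x + 1, -2], [0, 0, x - 1], [-12, 1, 9]]).

Evaluating gives χ_A(x) = x^4 - 4x^3 - 6x^2 + 4x + 5 = (x - 5)(x - 1)(x + 1)^2.

χ_A(x) = (x - 5)(x - 1)(x + 1)^2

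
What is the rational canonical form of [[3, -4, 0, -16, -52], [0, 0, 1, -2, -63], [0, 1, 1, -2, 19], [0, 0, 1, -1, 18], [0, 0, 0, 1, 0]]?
The invariant factors of A (the non-unit diagonal entries of the Smith normal form of xI - A over ℚ[x]) are x - 3, (x - 3)^2(x + 3)^2, each dividing the next. The characteristic polynomial is their product, (x - 3)^3(x + 3)^2.

The rational canonical form is the block-diagonal matrix of companion matrices C(f_i):
R = [[3, 0, 0, 0, 0], [0, 0, 0, 0, -81], [0, 1, 0, 0, 0], [0, 0, 1, 0, 18], [0, 0, 0, 1, 0]].

R = [[3, 0, 0, 0, 0], [0, 0, 0, 0, -81], [0, 1, 0, 0, 0], [0, 0, 1, 0, 18], [0, 0, 0, 1, 0]]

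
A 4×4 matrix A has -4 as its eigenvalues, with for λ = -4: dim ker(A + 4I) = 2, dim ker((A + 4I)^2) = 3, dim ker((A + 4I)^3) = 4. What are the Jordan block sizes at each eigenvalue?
Jordan blocks: (-4, 3), (-4, 1)

λ = -4: successive nullity increments [2, 1, 1] count blocks of size ≥ k; block sizes are [3, 1].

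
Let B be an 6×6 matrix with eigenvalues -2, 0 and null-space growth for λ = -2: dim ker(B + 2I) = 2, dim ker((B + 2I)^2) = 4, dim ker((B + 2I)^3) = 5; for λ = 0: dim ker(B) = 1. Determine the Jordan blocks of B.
λ = -2: successive nullity increments [2, 2, 1] count blocks of size ≥ k; block sizes are [3, 2].
λ = 0: successive nullity increments [1] count blocks of size ≥ k; block sizes are [1].

Jordan blocks: (-2, 3), (-2, 2), (0, 1)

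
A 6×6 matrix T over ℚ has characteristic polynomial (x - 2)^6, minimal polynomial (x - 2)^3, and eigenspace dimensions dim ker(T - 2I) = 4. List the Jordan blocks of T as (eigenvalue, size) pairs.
Jordan blocks: (2, 3), (2, 1), (2, 1), (2, 1)

λ = 2: algebraic multiplicity 6 (exponent in χ_T), largest block size 3 (exponent in m_T), 4 blocks (geometric multiplicity). These force block sizes [3, 1, 1, 1].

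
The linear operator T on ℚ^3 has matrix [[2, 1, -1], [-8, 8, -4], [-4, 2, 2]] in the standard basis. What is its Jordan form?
The characteristic polynomial is det(xI - A) = (x - 4)^3, so the eigenvalues are 4 (algebraic multiplicity 3).

For λ = 4: rank(A - 4I) = 1, rank((A - 4I)^2) = 0. The eigenspace has dimension 3 - 1 = 2, so there are 2 Jordan blocks; the rank sequence gives block sizes [2, 1].

Assembling the blocks gives the Jordan form J above.

J = [[4, 1, 0], [0, 4, 0], [0, 0, 4]]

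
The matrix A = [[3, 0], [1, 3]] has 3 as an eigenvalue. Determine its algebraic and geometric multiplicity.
The characteristic polynomial is (x - 3)^2, so the factor x - 3 appears with exponent 2: the algebraic multiplicity is 2.

rank(A - 3I) = 1, so the eigenspace has dimension 2 - 1 = 1: the geometric multiplicity is 1.

Since 1 < 2, A is not diagonalizable.

algebraic multiplicity 2, geometric multiplicity 1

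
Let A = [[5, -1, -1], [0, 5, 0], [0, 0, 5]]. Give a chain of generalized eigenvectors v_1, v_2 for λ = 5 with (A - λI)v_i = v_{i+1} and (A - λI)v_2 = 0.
We seek v_1 ∈ ker((A - 5I)^2) \ ker(A - 5I), then set v_{i+1} = (A - 5I) v_i.

One such chain is v_1 = [[4, 1, -2]]^T, v_2 = [[1, 0, 0]]^T. Check: (A - 5I) v_2 = [[0, 0, 0]]^T = 0.

v_1 = [[4, 1, -2]]^T, v_2 = [[1, 0, 0]]^T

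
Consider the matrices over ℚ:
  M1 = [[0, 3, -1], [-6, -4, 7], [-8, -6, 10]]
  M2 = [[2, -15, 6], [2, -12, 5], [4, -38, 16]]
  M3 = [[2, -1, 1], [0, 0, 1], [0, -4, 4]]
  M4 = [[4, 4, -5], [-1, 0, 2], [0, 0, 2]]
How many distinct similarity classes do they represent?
Characteristic polynomials: χ_{M1} = (x - 2)^3, χ_{M2} = (x - 2)^3, χ_{M3} = (x - 2)^3, χ_{M4} = (x - 2)^3.

{M1, M2, M3, M4}: invariant factors (x - 2)^3.

Matrices are similar if and only if their invariant-factor lists agree; the partition into similarity classes is {M1, M2, M3, M4}.

1 class: {M1, M2, M3, M4}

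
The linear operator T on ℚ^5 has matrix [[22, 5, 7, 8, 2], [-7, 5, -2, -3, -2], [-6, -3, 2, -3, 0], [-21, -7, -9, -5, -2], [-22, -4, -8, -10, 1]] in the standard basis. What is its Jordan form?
The characteristic polynomial is det(xI - A) = (x - 5)^5, so the eigenvalues are 5 (algebraic multiplicity 5).

For λ = 5: rank(A - 5I) = 2, rank((A - 5I)^2) = 0. The eigenspace has dimension 5 - 2 = 3, so there are 3 Jordan blocks; the rank sequence gives block sizes [2, 2, 1].

Assembling the blocks gives the Jordan form J above.

J = [[5, 1, 0, 0, 0], [0, 5, 0, 0, 0], [0, 0, 5, 1, 0], [0, 0, 0, 5, 0], [0, 0, 0, 0, 5]]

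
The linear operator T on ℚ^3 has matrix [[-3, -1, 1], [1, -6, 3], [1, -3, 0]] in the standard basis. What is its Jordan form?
J = [[-3, 1, 0], [0, -3, 1], [0, 0, -3]]

The characteristic polynomial is det(xI - A) = (x + 3)^3, so the eigenvalues are -3 (algebraic multiplicity 3).

For λ = -3: rank(A + 3I) = 2, rank((A + 3I)^2) = 1, rank((A + 3I)^3) = 0. The eigenspace has dimension 3 - 2 = 1, so there is 1 Jordan block; the rank sequence gives block sizes [3].

Assembling the blocks gives the Jordan form J above.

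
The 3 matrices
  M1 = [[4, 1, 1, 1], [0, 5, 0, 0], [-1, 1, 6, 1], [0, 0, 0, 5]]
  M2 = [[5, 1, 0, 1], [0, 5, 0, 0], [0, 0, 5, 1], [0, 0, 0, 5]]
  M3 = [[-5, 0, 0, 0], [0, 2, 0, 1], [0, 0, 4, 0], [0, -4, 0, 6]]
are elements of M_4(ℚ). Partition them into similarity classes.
3 classes: {M1}, {M2}, {M3}

Characteristic polynomials: χ_{M1} = (x - 5)^4, χ_{M2} = (x - 5)^4, χ_{M3} = (x - 4)^3(x + 5).

{M1}: invariant factors x - 5, x - 5, (x - 5)^2.

{M2}: invariant factors (x - 5)^2, (x - 5)^2.

{M3}: invariant factors x - 4, (x - 4)^2(x + 5).

Matrices are similar if and only if their invariant-factor lists agree; the partition into similarity classes is {M1}, {M2}, {M3}.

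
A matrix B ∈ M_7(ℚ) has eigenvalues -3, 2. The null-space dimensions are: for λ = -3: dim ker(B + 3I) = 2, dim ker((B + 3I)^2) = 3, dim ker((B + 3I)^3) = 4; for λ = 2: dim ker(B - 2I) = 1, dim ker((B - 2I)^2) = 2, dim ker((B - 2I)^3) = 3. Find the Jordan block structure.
λ = -3: successive nullity increments [2, 1, 1] count blocks of size ≥ k; block sizes are [3, 1].
λ = 2: successive nullity increments [1, 1, 1] count blocks of size ≥ k; block sizes are [3].

Jordan blocks: (-3, 3), (-3, 1), (2, 3)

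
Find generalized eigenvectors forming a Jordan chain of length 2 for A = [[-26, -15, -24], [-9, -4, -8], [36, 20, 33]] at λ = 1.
We seek v_1 ∈ ker((A - I)^2) \ ker(A - I), then set v_{i+1} = (A - I) v_i.

One such chain is v_1 = [[2, 1, -3]]^T, v_2 = [[3, 1, -4]]^T. Check: (A - I) v_2 = [[0, 0, 0]]^T = 0.

v_1 = [[2, 1, -3]]^T, v_2 = [[3, 1, -4]]^T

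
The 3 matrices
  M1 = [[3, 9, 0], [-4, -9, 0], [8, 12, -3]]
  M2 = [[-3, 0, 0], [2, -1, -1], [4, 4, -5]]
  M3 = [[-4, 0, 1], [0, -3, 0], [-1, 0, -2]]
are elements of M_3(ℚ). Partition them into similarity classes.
1 class: {M1, M2, M3}

Characteristic polynomials: χ_{M1} = (x + 3)^3, χ_{M2} = (x + 3)^3, χ_{M3} = (x + 3)^3.

{M1, M2, M3}: invariant factors x + 3, (x + 3)^2.

Matrices are similar if and only if their invariant-factor lists agree; the partition into similarity classes is {M1, M2, M3}.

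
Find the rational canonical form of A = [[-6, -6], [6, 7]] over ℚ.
The invariant factors of A (the non-unit diagonal entries of the Smith normal form of xI - A over ℚ[x]) are (x - 3)(x + 2), each dividing the next. The characteristic polynomial is their product, (x - 3)(x + 2).

The rational canonical form is the block-diagonal matrix of companion matrices C(f_i):
R = [[0, 6], [1, 1]].

R = [[0, 6], [1, 1]]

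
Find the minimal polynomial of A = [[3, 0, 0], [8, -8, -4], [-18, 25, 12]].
m_A(x) = (x - 3)(x - 2)^2

The characteristic polynomial factors as (x - 3)(x - 2)^2. The minimal polynomial is ∏(x - λ)^{k_λ} where k_λ is the size of the largest Jordan block at λ.

For λ = 2: rank(A - 2I) = 2, and the largest Jordan block has size 2 (the smallest k with rank((A - 2I)^k) = rank((A - 2I)^(k+1))).
For λ = 3: rank(A - 3I) = 2, and the largest Jordan block has size 1 (the smallest k with rank((A - 3I)^k) = rank((A - 3I)^(k+1))).

So m_A(x) = (x - 3)(x - 2)^2.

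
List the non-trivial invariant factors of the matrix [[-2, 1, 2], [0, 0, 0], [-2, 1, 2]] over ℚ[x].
x, x^2

The Jordan structure of A has elementary divisors x^2, x. Arranging the block sizes at each eigenvalue in decreasing order and taking row products gives the invariant factors.

Invariant factors (smallest first, each dividing the next): x, x^2.

Check: the last factor x^2 is the minimal polynomial, and the product x^3 is the characteristic polynomial.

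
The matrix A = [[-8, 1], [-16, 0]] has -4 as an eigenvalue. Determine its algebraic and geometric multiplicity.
algebraic multiplicity 2, geometric multiplicity 1

The characteristic polynomial is (x + 4)^2, so the factor x + 4 appears with exponent 2: the algebraic multiplicity is 2.

rank(A + 4I) = 1, so the eigenspace has dimension 2 - 1 = 1: the geometric multiplicity is 1.

Since 1 < 2, A is not diagonalizable.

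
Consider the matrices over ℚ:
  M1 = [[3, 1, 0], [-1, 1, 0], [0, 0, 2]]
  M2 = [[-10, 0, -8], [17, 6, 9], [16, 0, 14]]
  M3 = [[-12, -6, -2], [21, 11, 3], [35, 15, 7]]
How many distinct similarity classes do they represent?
2 classes: {M1, M3}, {M2}

Characteristic polynomials: χ_{M1} = (x - 2)^3, χ_{M2} = (x - 6)^2(x + 2), χ_{M3} = (x - 2)^3.

{M1, M3}: invariant factors x - 2, (x - 2)^2.

{M2}: invariant factors (x - 6)^2(x + 2).

Matrices are similar if and only if their invariant-factor lists agree; the partition into similarity classes is {M1, M3}, {M2}.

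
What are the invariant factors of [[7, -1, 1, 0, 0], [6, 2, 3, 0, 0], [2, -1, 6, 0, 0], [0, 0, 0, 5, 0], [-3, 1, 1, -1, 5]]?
x - 5, x - 5, (x - 5)^3

The Jordan structure of A has elementary divisors (x - 5)^3, (x - 5), (x - 5). Arranging the block sizes at each eigenvalue in decreasing order and taking row products gives the invariant factors.

Invariant factors (smallest first, each dividing the next): x - 5, x - 5, (x - 5)^3.

Check: the last factor (x - 5)^3 is the minimal polynomial, and the product (x - 5)^5 is the characteristic polynomial.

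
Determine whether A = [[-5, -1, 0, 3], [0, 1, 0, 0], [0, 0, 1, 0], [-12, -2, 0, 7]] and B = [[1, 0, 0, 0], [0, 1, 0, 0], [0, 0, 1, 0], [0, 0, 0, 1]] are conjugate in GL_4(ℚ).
Both have characteristic polynomial (x - 1)^4, but the minimal polynomial of A is (x - 1)^2 while the minimal polynomial of B is x - 1. The minimal polynomial is a similarity invariant, so A and B are not similar.

No.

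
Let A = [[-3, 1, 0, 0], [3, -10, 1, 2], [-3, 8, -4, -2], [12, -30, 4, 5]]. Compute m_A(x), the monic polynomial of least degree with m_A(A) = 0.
The characteristic polynomial factors as (x + 3)^4. The minimal polynomial is ∏(x - λ)^{k_λ} where k_λ is the size of the largest Jordan block at λ.

For λ = -3: rank(A + 3I) = 2, and the largest Jordan block has size 3 (the smallest k with rank((A + 3I)^k) = rank((A + 3I)^(k+1))).

So m_A(x) = (x + 3)^3.

m_A(x) = (x + 3)^3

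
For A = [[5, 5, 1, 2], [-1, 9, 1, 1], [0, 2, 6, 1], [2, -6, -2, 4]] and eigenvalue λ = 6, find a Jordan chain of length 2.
We seek v_1 ∈ ker((A - 6I)^2) \ ker(A - 6I), then set v_{i+1} = (A - 6I) v_i.

One such chain is v_1 = [[0, 1, 0, -2]]^T, v_2 = [[1, 1, 0, -2]]^T. Check: (A - 6I) v_2 = [[0, 0, 0, 0]]^T = 0.

v_1 = [[0, 1, 0, -2]]^T, v_2 = [[1, 1, 0, -2]]^T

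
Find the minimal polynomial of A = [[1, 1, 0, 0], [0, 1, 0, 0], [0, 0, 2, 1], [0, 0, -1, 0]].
The characteristic polynomial factors as (x - 1)^4. The minimal polynomial is ∏(x - λ)^{k_λ} where k_λ is the size of the largest Jordan block at λ.

For λ = 1: rank(A - I) = 2, and the largest Jordan block has size 2 (the smallest k with rank((A - I)^k) = rank((A - I)^(k+1))).

So m_A(x) = (x - 1)^2.

m_A(x) = (x - 1)^2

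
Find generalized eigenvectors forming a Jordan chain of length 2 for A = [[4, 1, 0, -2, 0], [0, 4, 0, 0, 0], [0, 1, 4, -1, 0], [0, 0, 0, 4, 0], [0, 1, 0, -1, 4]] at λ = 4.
We seek v_1 ∈ ker((A - 4I)^2) \ ker(A - 4I), then set v_{i+1} = (A - 4I) v_i.

One such chain is v_1 = [[-1, -1, -2, -1, -2]]^T, v_2 = [[1, 0, 0, 0, 0]]^T. Check: (A - 4I) v_2 = [[0, 0, 0, 0, 0]]^T = 0.

v_1 = [[-1, -1, -2, -1, -2]]^T, v_2 = [[1, 0, 0, 0, 0]]^T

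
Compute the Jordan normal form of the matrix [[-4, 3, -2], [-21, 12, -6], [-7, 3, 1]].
J = [[3, 1, 0], [0, 3, 0], [0, 0, 3]]

The characteristic polynomial is det(xI - A) = (x - 3)^3, so the eigenvalues are 3 (algebraic multiplicity 3).

For λ = 3: rank(A - 3I) = 1, rank((A - 3I)^2) = 0. The eigenspace has dimension 3 - 1 = 2, so there are 2 Jordan blocks; the rank sequence gives block sizes [2, 1].

Assembling the blocks gives the Jordan form J above.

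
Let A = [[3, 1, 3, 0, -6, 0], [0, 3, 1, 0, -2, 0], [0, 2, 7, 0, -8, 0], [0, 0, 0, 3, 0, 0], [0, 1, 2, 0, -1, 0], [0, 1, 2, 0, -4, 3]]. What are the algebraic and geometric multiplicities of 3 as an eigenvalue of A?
The characteristic polynomial is (x - 3)^6, so the factor x - 3 appears with exponent 6: the algebraic multiplicity is 6.

rank(A - 3I) = 2, so the eigenspace has dimension 6 - 2 = 4: the geometric multiplicity is 4.

Since 4 < 6, A is not diagonalizable.

algebraic multiplicity 6, geometric multiplicity 4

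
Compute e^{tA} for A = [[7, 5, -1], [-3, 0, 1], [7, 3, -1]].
e^{tA} = [[(3*t^2 + 10*t + 2)*e^{2*t}/2, t*(6*t + 5)*e^{2*t}, t*(3*t - 2)*e^{2*t}/2], [t*(-t - 3)*e^{2*t}, (-4*t^2 - 2*t + 1)*e^{2*t}, t*(1 - t)*e^{2*t}], [t*(5*t + 14)*e^{2*t}/2, t*(10*t + 3)*e^{2*t}, (5*t^2 - 6*t + 2)*e^{2*t}/2]]

A has Jordan form J = [[2, 1, 0], [0, 2, 1], [0, 0, 2]] with A = PJP^{-1}, so e^{tA} = P e^{tJ} P^{-1}.

For a Jordan block J_k(λ), e^{tJ_k(λ)} = e^{λt} · (I + tN + t^2 N^2/2! + ... + t^{k-1} N^{k-1}/(k-1)!) where N is the nilpotent superdiagonal part.

Assembling the blocks and conjugating back gives the entries of e^{tA} as shown above.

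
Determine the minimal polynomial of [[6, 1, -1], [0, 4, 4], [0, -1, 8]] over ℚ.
m_A(x) = (x - 6)^3

The characteristic polynomial factors as (x - 6)^3. The minimal polynomial is ∏(x - λ)^{k_λ} where k_λ is the size of the largest Jordan block at λ.

For λ = 6: rank(A - 6I) = 2, and the largest Jordan block has size 3 (the smallest k with rank((A - 6I)^k) = rank((A - 6I)^(k+1))).

So m_A(x) = (x - 6)^3.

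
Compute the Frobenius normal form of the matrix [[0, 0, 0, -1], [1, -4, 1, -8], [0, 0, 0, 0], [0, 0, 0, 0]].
R = [[0, 0, 0, 0], [0, 0, 0, 0], [0, 1, 0, 0], [0, 0, 1, -4]]

The invariant factors of A (the non-unit diagonal entries of the Smith normal form of xI - A over ℚ[x]) are x, x^2(x + 4), each dividing the next. The characteristic polynomial is their product, x^3(x + 4).

The rational canonical form is the block-diagonal matrix of companion matrices C(f_i):
R = [[0, 0, 0, 0], [0, 0, 0, 0], [0, 1, 0, 0], [0, 0, 1, -4]].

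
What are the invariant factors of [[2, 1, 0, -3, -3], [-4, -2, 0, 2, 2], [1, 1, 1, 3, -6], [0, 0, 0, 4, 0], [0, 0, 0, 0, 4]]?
The Jordan structure of A has elementary divisors x^2, (x - 1), (x - 4), (x - 4). Arranging the block sizes at each eigenvalue in decreasing order and taking row products gives the invariant factors.

Invariant factors (smallest first, each dividing the next): x - 4, x^2(x - 4)(x - 1).

Check: the last factor x^2(x - 4)(x - 1) is the minimal polynomial, and the product x^2(x - 4)^2(x - 1) is the characteristic polynomial.

x - 4, x^2(x - 4)(x - 1)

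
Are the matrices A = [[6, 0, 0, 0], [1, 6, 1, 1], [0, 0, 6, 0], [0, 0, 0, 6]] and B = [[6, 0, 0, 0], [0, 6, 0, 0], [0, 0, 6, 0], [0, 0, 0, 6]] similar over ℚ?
Both have characteristic polynomial (x - 6)^4, but the minimal polynomial of A is (x - 6)^2 while the minimal polynomial of B is x - 6. The minimal polynomial is a similarity invariant, so A and B are not similar.

No.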